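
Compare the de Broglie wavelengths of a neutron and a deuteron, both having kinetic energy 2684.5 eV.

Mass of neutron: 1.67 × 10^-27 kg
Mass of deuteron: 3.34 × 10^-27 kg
The neutron has the longer wavelength.

Using λ = h/√(2mKE):

For neutron: λ₁ = h/√(2m₁KE) = 5.53 × 10^-13 m
For deuteron: λ₂ = h/√(2m₂KE) = 3.91 × 10^-13 m

Since λ ∝ 1/√m at constant kinetic energy, the lighter particle has the longer wavelength.

The neutron has the longer de Broglie wavelength.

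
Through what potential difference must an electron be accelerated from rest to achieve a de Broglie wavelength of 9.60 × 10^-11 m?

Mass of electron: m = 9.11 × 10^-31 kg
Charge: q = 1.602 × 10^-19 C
163 V

From λ = h/√(2mqV), we solve for V:

λ² = h²/(2mqV)
V = h²/(2mqλ²)
V = (6.626 × 10^-34 J·s)² / (2 × 9.11 × 10^-31 kg × 1.602 × 10^-19 C × (9.60 × 10^-11 m)²)
V = 163 V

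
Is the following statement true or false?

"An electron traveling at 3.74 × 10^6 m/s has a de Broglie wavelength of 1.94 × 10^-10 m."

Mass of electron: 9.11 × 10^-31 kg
True

The claim is correct.

Using λ = h/(mv):
λ = (6.626 × 10^-34 J·s) / (9.11 × 10^-31 kg × 3.74 × 10^6 m/s)
λ = 1.94 × 10^-10 m

This matches the claimed value.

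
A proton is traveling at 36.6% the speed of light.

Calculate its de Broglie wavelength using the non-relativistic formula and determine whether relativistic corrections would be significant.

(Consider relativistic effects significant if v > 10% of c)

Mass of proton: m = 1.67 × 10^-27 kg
Yes, relativistic corrections are needed.

Using the non-relativistic de Broglie formula λ = h/(mv):

v = 36.6% × c = 1.097 × 10^8 m/s

λ = h/(mv)
λ = (6.626 × 10^-34 J·s) / (1.67 × 10^-27 kg × 1.097 × 10^8 m/s)
λ = 3.62 × 10^-15 m

Since v = 36.6% of c > 10% of c, relativistic corrections ARE significant and the actual wavelength would differ from this non-relativistic estimate.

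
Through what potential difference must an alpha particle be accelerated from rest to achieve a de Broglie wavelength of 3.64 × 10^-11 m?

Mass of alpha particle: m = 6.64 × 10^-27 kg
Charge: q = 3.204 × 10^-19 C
7.79 × 10^-2 V

From λ = h/√(2mqV), we solve for V:

λ² = h²/(2mqV)
V = h²/(2mqλ²)
V = (6.626 × 10^-34 J·s)² / (2 × 6.64 × 10^-27 kg × 3.204 × 10^-19 C × (3.64 × 10^-11 m)²)
V = 7.79 × 10^-2 V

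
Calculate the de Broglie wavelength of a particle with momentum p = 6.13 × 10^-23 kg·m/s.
1.08 × 10^-11 m

Using the de Broglie relation λ = h/p:

λ = h/p
λ = (6.626 × 10^-34 J·s) / (6.13 × 10^-23 kg·m/s)
λ = 1.08 × 10^-11 m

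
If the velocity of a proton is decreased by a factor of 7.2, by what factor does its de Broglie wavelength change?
The wavelength increases by a factor of 7.2.

From λ = h/(mv), the wavelength is inversely proportional to velocity:

λ ∝ 1/v

If v → v/7.2, then λ → 7.2λ

When velocity is decreased by a factor of 7.2, the wavelength increases by a factor of 7.2.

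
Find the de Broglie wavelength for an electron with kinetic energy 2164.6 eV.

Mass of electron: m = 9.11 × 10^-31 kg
2.64 × 10^-11 m

Using λ = h/√(2mKE):

First convert KE to Joules: KE = 2164.6 eV = 3.468 × 10^-16 J

λ = h/√(2mKE)
λ = (6.626 × 10^-34 J·s) / √(2 × 9.11 × 10^-31 kg × 3.468 × 10^-16 J)
λ = 2.64 × 10^-11 m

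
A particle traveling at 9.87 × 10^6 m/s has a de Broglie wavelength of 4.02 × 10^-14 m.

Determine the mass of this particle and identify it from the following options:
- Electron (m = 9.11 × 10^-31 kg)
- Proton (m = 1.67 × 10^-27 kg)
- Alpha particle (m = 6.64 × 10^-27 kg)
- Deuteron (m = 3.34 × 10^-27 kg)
The particle is a proton.

From λ = h/(mv), solve for mass:

m = h/(λv)
m = (6.626 × 10^-34 J·s) / (4.02 × 10^-14 m × 9.87 × 10^6 m/s)
m = 1.67 × 10^-27 kg

Comparing with the listed masses, this is closest to a proton.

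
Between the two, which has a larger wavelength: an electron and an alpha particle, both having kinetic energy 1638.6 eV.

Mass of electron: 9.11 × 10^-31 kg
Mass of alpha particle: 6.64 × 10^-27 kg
The electron has the longer wavelength.

Using λ = h/√(2mKE):

For electron: λ₁ = h/√(2m₁KE) = 3.03 × 10^-11 m
For alpha particle: λ₂ = h/√(2m₂KE) = 3.55 × 10^-13 m

Since λ ∝ 1/√m at constant kinetic energy, the lighter particle has the longer wavelength.

The electron has the longer de Broglie wavelength.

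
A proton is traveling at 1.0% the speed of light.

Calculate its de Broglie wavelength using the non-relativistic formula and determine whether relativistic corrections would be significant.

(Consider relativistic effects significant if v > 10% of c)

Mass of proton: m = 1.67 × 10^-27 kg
No, relativistic corrections are not needed.

Using the non-relativistic de Broglie formula λ = h/(mv):

v = 1.0% × c = 2.998 × 10^6 m/s

λ = h/(mv)
λ = (6.626 × 10^-34 J·s) / (1.67 × 10^-27 kg × 2.998 × 10^6 m/s)
λ = 1.32 × 10^-13 m

Since v = 1.0% of c < 10% of c, relativistic corrections are NOT significant and this non-relativistic result is a good approximation.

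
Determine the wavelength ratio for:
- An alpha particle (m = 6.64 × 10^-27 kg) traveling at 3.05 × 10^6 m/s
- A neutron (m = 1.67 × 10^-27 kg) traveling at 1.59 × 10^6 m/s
λ₁/λ₂ = 0.131

Using λ = h/(mv):

λ₁ = h/(m₁v₁) = 3.27 × 10^-14 m
λ₂ = h/(m₂v₂) = 2.50 × 10^-13 m

Ratio λ₁/λ₂ = (m₂v₂)/(m₁v₁)
         = (1.67 × 10^-27 kg × 1.59 × 10^6 m/s) / (6.64 × 10^-27 kg × 3.05 × 10^6 m/s)
         = 0.131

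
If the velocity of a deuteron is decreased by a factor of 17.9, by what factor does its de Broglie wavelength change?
The wavelength increases by a factor of 17.9.

From λ = h/(mv), the wavelength is inversely proportional to velocity:

λ ∝ 1/v

If v → v/17.9, then λ → 17.9λ

When velocity is decreased by a factor of 17.9, the wavelength increases by a factor of 17.9.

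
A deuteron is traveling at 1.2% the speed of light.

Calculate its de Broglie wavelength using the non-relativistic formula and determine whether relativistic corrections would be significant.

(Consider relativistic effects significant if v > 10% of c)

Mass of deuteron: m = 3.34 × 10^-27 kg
No, relativistic corrections are not needed.

Using the non-relativistic de Broglie formula λ = h/(mv):

v = 1.2% × c = 3.598 × 10^6 m/s

λ = h/(mv)
λ = (6.626 × 10^-34 J·s) / (3.34 × 10^-27 kg × 3.598 × 10^6 m/s)
λ = 5.51 × 10^-14 m

Since v = 1.2% of c < 10% of c, relativistic corrections are NOT significant and this non-relativistic result is a good approximation.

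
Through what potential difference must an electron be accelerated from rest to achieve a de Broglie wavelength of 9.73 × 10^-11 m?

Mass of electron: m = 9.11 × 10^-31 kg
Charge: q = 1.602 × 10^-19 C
159 V

From λ = h/√(2mqV), we solve for V:

λ² = h²/(2mqV)
V = h²/(2mqλ²)
V = (6.626 × 10^-34 J·s)² / (2 × 9.11 × 10^-31 kg × 1.602 × 10^-19 C × (9.73 × 10^-11 m)²)
V = 159 V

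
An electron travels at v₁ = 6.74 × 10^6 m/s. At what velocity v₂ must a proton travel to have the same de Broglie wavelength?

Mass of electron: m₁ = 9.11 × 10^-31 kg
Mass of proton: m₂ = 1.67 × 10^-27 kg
v₂ = 3.68 × 10^3 m/s

For equal de Broglie wavelengths: λ₁ = λ₂

h/(m₁v₁) = h/(m₂v₂)
m₁v₁ = m₂v₂
v₂ = v₁ · (m₁/m₂)

v₂ = 6.74 × 10^6 m/s × (9.11 × 10^-31 kg / 1.67 × 10^-27 kg)
v₂ = 3.68 × 10^3 m/s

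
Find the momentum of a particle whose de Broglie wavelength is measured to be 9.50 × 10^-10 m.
6.97 × 10^-25 kg·m/s

From the de Broglie relation λ = h/p, we solve for p:

p = h/λ
p = (6.626 × 10^-34 J·s) / (9.50 × 10^-10 m)
p = 6.97 × 10^-25 kg·m/s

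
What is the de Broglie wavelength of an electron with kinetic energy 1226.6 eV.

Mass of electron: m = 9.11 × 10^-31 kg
3.50 × 10^-11 m

Using λ = h/√(2mKE):

First convert KE to Joules: KE = 1226.6 eV = 1.965 × 10^-16 J

λ = h/√(2mKE)
λ = (6.626 × 10^-34 J·s) / √(2 × 9.11 × 10^-31 kg × 1.965 × 10^-16 J)
λ = 3.50 × 10^-11 m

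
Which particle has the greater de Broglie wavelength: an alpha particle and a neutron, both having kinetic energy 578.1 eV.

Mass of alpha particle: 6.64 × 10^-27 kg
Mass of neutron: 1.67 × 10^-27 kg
The neutron has the longer wavelength.

Using λ = h/√(2mKE):

For alpha particle: λ₁ = h/√(2m₁KE) = 5.97 × 10^-13 m
For neutron: λ₂ = h/√(2m₂KE) = 1.19 × 10^-12 m

Since λ ∝ 1/√m at constant kinetic energy, the lighter particle has the longer wavelength.

The neutron has the longer de Broglie wavelength.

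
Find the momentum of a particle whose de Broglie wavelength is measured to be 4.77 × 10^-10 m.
1.39 × 10^-24 kg·m/s

From the de Broglie relation λ = h/p, we solve for p:

p = h/λ
p = (6.626 × 10^-34 J·s) / (4.77 × 10^-10 m)
p = 1.39 × 10^-24 kg·m/s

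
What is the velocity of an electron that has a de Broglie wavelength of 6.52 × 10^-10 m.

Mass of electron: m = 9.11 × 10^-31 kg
1.12 × 10^6 m/s

From the de Broglie relation λ = h/(mv), we solve for v:

v = h/(mλ)
v = (6.626 × 10^-34 J·s) / (9.11 × 10^-31 kg × 6.52 × 10^-10 m)
v = 1.12 × 10^6 m/s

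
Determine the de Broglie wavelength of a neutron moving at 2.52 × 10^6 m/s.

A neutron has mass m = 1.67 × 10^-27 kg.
1.57 × 10^-13 m

Using the de Broglie relation λ = h/(mv):

λ = h/(mv)
λ = (6.626 × 10^-34 J·s) / (1.67 × 10^-27 kg × 2.52 × 10^6 m/s)
λ = 1.57 × 10^-13 m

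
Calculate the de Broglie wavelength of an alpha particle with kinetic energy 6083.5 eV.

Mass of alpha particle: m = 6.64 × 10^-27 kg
1.84 × 10^-13 m

Using λ = h/√(2mKE):

First convert KE to Joules: KE = 6083.5 eV = 9.747 × 10^-16 J

λ = h/√(2mKE)
λ = (6.626 × 10^-34 J·s) / √(2 × 6.64 × 10^-27 kg × 9.747 × 10^-16 J)
λ = 1.84 × 10^-13 m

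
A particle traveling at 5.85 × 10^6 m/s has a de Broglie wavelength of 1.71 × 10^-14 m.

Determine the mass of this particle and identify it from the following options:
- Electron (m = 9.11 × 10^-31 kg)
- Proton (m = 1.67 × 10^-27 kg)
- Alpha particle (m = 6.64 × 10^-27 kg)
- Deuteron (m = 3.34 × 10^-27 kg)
The particle is an alpha particle.

From λ = h/(mv), solve for mass:

m = h/(λv)
m = (6.626 × 10^-34 J·s) / (1.71 × 10^-14 m × 5.85 × 10^6 m/s)
m = 6.62 × 10^-27 kg

Comparing with the listed masses, this is closest to an alpha particle.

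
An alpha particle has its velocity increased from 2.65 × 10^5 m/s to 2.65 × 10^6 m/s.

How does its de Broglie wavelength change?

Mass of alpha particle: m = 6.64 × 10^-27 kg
The wavelength decreases by a factor of 10.

Using λ = h/(mv):

Initial wavelength: λ₁ = h/(mv₁) = 3.77 × 10^-13 m
Final wavelength: λ₂ = h/(mv₂) = 3.77 × 10^-14 m

Since λ ∝ 1/v, when velocity increases by a factor of 10, the wavelength decreases by a factor of 10.

λ₂/λ₁ = v₁/v₂ = 1/10

The wavelength decreases by a factor of 10.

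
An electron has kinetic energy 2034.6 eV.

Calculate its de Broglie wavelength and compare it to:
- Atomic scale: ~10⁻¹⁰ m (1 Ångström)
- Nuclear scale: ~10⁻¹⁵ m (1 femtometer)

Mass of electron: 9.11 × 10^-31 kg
λ = 2.72 × 10^-11 m, which is between nuclear and atomic scales.

Using λ = h/√(2mKE):

KE = 2034.6 eV = 3.260 × 10^-16 J

λ = h/√(2mKE)
λ = (6.626 × 10^-34 J·s) / √(2 × 9.11 × 10^-31 kg × 3.260 × 10^-16 J)
λ = 2.72 × 10^-11 m

Comparison:
- Atomic scale (10⁻¹⁰ m): λ is 0.27× this size
- Nuclear scale (10⁻¹⁵ m): λ is 2.7e+04× this size

The wavelength is between nuclear and atomic scales.

This wavelength is appropriate for probing atomic structure but too large for nuclear physics experiments.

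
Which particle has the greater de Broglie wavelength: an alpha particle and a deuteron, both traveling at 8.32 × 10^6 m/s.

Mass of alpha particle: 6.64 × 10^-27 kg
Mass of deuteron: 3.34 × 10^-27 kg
The deuteron has the longer wavelength.

Using λ = h/(mv), since both particles have the same velocity, the wavelength depends only on mass.

For alpha particle: λ₁ = h/(m₁v) = 1.20 × 10^-14 m
For deuteron: λ₂ = h/(m₂v) = 2.38 × 10^-14 m

Since λ ∝ 1/m at constant velocity, the lighter particle has the longer wavelength.

The deuteron has the longer de Broglie wavelength.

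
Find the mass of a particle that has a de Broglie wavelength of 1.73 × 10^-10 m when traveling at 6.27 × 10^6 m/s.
6.11 × 10^-31 kg

From the de Broglie relation λ = h/(mv), we solve for m:

m = h/(λv)
m = (6.626 × 10^-34 J·s) / (1.73 × 10^-10 m × 6.27 × 10^6 m/s)
m = 6.11 × 10^-31 kg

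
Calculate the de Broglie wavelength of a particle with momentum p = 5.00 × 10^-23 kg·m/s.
1.33 × 10^-11 m

Using the de Broglie relation λ = h/p:

λ = h/p
λ = (6.626 × 10^-34 J·s) / (5.00 × 10^-23 kg·m/s)
λ = 1.33 × 10^-11 m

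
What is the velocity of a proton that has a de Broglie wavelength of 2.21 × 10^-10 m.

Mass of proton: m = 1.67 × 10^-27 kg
1.80 × 10^3 m/s

From the de Broglie relation λ = h/(mv), we solve for v:

v = h/(mλ)
v = (6.626 × 10^-34 J·s) / (1.67 × 10^-27 kg × 2.21 × 10^-10 m)
v = 1.80 × 10^3 m/s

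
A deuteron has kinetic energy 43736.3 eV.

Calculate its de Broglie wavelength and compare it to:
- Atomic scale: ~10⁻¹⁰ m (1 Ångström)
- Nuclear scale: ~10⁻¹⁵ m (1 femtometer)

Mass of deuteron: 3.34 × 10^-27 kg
λ = 9.68 × 10^-14 m, which is between nuclear and atomic scales.

Using λ = h/√(2mKE):

KE = 43736.3 eV = 7.007 × 10^-15 J

λ = h/√(2mKE)
λ = (6.626 × 10^-34 J·s) / √(2 × 3.34 × 10^-27 kg × 7.007 × 10^-15 J)
λ = 9.68 × 10^-14 m

Comparison:
- Atomic scale (10⁻¹⁰ m): λ is 0.00097× this size
- Nuclear scale (10⁻¹⁵ m): λ is 97× this size

The wavelength is between nuclear and atomic scales.

This wavelength is appropriate for probing atomic structure but too large for nuclear physics experiments.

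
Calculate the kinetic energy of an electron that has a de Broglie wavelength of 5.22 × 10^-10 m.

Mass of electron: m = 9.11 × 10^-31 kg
8.84 × 10^-19 J (or 5.52 eV)

From λ = h/√(2mKE), we solve for KE:

λ² = h²/(2mKE)
KE = h²/(2mλ²)
KE = (6.626 × 10^-34 J·s)² / (2 × 9.11 × 10^-31 kg × (5.22 × 10^-10 m)²)
KE = 8.84 × 10^-19 J
KE = 5.52 eV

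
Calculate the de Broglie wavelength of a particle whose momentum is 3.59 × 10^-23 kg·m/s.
1.85 × 10^-11 m

Using the de Broglie relation λ = h/p:

λ = h/p
λ = (6.626 × 10^-34 J·s) / (3.59 × 10^-23 kg·m/s)
λ = 1.85 × 10^-11 m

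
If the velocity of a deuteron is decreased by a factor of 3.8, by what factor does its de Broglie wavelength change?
The wavelength increases by a factor of 3.8.

From λ = h/(mv), the wavelength is inversely proportional to velocity:

λ ∝ 1/v

If v → v/3.8, then λ → 3.8λ

When velocity is decreased by a factor of 3.8, the wavelength increases by a factor of 3.8.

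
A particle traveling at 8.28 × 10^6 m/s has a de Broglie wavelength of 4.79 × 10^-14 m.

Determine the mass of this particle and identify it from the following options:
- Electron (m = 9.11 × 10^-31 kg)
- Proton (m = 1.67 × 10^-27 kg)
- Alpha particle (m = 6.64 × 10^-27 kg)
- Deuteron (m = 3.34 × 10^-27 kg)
The particle is a proton.

From λ = h/(mv), solve for mass:

m = h/(λv)
m = (6.626 × 10^-34 J·s) / (4.79 × 10^-14 m × 8.28 × 10^6 m/s)
m = 1.67 × 10^-27 kg

Comparing with the listed masses, this is closest to a proton.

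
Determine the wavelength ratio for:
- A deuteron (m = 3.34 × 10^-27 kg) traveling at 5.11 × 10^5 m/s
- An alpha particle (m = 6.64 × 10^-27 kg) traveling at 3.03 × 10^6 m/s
λ₁/λ₂ = 11.8

Using λ = h/(mv):

λ₁ = h/(m₁v₁) = 3.88 × 10^-13 m
λ₂ = h/(m₂v₂) = 3.29 × 10^-14 m

Ratio λ₁/λ₂ = (m₂v₂)/(m₁v₁)
         = (6.64 × 10^-27 kg × 3.03 × 10^6 m/s) / (3.34 × 10^-27 kg × 5.11 × 10^5 m/s)
         = 11.8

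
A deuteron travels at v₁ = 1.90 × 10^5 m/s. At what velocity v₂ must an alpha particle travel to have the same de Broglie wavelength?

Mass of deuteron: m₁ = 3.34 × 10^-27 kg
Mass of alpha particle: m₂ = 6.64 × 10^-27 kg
v₂ = 9.56 × 10^4 m/s

For equal de Broglie wavelengths: λ₁ = λ₂

h/(m₁v₁) = h/(m₂v₂)
m₁v₁ = m₂v₂
v₂ = v₁ · (m₁/m₂)

v₂ = 1.90 × 10^5 m/s × (3.34 × 10^-27 kg / 6.64 × 10^-27 kg)
v₂ = 9.56 × 10^4 m/s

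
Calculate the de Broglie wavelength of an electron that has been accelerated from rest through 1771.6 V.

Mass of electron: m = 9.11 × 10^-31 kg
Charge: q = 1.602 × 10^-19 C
2.91 × 10^-11 m

When a particle is accelerated through voltage V, it gains kinetic energy KE = qV.

The de Broglie wavelength is then λ = h/√(2mqV):

λ = h/√(2mqV)
λ = (6.626 × 10^-34 J·s) / √(2 × 9.11 × 10^-31 kg × 1.602 × 10^-19 C × 1771.6 V)
λ = 2.91 × 10^-11 m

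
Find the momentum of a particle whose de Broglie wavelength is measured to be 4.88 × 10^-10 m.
1.36 × 10^-24 kg·m/s

From the de Broglie relation λ = h/p, we solve for p:

p = h/λ
p = (6.626 × 10^-34 J·s) / (4.88 × 10^-10 m)
p = 1.36 × 10^-24 kg·m/s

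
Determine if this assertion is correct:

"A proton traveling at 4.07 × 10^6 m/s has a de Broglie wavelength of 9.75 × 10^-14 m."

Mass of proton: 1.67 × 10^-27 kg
True

The claim is correct.

Using λ = h/(mv):
λ = (6.626 × 10^-34 J·s) / (1.67 × 10^-27 kg × 4.07 × 10^6 m/s)
λ = 9.75 × 10^-14 m

This matches the claimed value.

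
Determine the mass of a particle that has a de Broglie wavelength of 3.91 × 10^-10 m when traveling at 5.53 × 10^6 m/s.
3.06 × 10^-31 kg

From the de Broglie relation λ = h/(mv), we solve for m:

m = h/(λv)
m = (6.626 × 10^-34 J·s) / (3.91 × 10^-10 m × 5.53 × 10^6 m/s)
m = 3.06 × 10^-31 kg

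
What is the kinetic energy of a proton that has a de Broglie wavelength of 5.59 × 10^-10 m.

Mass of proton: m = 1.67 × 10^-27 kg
4.21 × 10^-22 J (or 2.63 × 10^-3 eV)

From λ = h/√(2mKE), we solve for KE:

λ² = h²/(2mKE)
KE = h²/(2mλ²)
KE = (6.626 × 10^-34 J·s)² / (2 × 1.67 × 10^-27 kg × (5.59 × 10^-10 m)²)
KE = 4.21 × 10^-22 J
KE = 2.63 × 10^-3 eV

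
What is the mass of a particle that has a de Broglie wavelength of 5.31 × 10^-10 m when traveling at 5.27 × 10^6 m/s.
2.37 × 10^-31 kg

From the de Broglie relation λ = h/(mv), we solve for m:

m = h/(λv)
m = (6.626 × 10^-34 J·s) / (5.31 × 10^-10 m × 5.27 × 10^6 m/s)
m = 2.37 × 10^-31 kg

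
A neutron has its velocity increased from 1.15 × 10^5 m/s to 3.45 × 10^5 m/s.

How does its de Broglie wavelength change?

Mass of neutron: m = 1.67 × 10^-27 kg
The wavelength decreases by a factor of 3.

Using λ = h/(mv):

Initial wavelength: λ₁ = h/(mv₁) = 3.45 × 10^-12 m
Final wavelength: λ₂ = h/(mv₂) = 1.15 × 10^-12 m

Since λ ∝ 1/v, when velocity increases by a factor of 3, the wavelength decreases by a factor of 3.

λ₂/λ₁ = v₁/v₂ = 1/3

The wavelength decreases by a factor of 3.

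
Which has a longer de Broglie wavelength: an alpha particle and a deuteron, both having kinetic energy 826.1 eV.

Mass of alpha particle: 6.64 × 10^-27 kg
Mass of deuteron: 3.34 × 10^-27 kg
The deuteron has the longer wavelength.

Using λ = h/√(2mKE):

For alpha particle: λ₁ = h/√(2m₁KE) = 5.00 × 10^-13 m
For deuteron: λ₂ = h/√(2m₂KE) = 7.05 × 10^-13 m

Since λ ∝ 1/√m at constant kinetic energy, the lighter particle has the longer wavelength.

The deuteron has the longer de Broglie wavelength.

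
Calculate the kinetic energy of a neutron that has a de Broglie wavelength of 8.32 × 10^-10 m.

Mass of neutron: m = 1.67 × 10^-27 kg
1.90 × 10^-22 J (or 1.19 × 10^-3 eV)

From λ = h/√(2mKE), we solve for KE:

λ² = h²/(2mKE)
KE = h²/(2mλ²)
KE = (6.626 × 10^-34 J·s)² / (2 × 1.67 × 10^-27 kg × (8.32 × 10^-10 m)²)
KE = 1.90 × 10^-22 J
KE = 1.19 × 10^-3 eV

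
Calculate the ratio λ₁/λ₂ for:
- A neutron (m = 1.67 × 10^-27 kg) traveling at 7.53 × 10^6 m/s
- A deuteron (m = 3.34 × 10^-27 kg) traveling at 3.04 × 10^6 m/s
λ₁/λ₂ = 0.807

Using λ = h/(mv):

λ₁ = h/(m₁v₁) = 5.27 × 10^-14 m
λ₂ = h/(m₂v₂) = 6.53 × 10^-14 m

Ratio λ₁/λ₂ = (m₂v₂)/(m₁v₁)
         = (3.34 × 10^-27 kg × 3.04 × 10^6 m/s) / (1.67 × 10^-27 kg × 7.53 × 10^6 m/s)
         = 0.807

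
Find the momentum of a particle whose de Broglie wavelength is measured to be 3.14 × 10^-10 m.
2.11 × 10^-24 kg·m/s

From the de Broglie relation λ = h/p, we solve for p:

p = h/λ
p = (6.626 × 10^-34 J·s) / (3.14 × 10^-10 m)
p = 2.11 × 10^-24 kg·m/s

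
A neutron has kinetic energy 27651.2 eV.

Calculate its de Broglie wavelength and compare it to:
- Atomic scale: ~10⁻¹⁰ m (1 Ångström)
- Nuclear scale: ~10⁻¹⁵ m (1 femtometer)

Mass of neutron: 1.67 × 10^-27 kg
λ = 1.72 × 10^-13 m, which is between nuclear and atomic scales.

Using λ = h/√(2mKE):

KE = 27651.2 eV = 4.430 × 10^-15 J

λ = h/√(2mKE)
λ = (6.626 × 10^-34 J·s) / √(2 × 1.67 × 10^-27 kg × 4.430 × 10^-15 J)
λ = 1.72 × 10^-13 m

Comparison:
- Atomic scale (10⁻¹⁰ m): λ is 0.0017× this size
- Nuclear scale (10⁻¹⁵ m): λ is 1.7e+02× this size

The wavelength is between nuclear and atomic scales.

This wavelength is appropriate for probing atomic structure but too large for nuclear physics experiments.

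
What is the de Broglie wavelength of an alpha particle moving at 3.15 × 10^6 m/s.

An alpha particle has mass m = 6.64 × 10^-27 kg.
3.17 × 10^-14 m

Using the de Broglie relation λ = h/(mv):

λ = h/(mv)
λ = (6.626 × 10^-34 J·s) / (6.64 × 10^-27 kg × 3.15 × 10^6 m/s)
λ = 3.17 × 10^-14 m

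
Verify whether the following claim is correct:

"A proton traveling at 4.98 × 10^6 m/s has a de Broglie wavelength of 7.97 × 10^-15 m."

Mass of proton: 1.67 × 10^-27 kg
False

The claim is incorrect.

Using λ = h/(mv):
λ = (6.626 × 10^-34 J·s) / (1.67 × 10^-27 kg × 4.98 × 10^6 m/s)
λ = 7.97 × 10^-14 m

The actual wavelength differs from the claimed 7.97 × 10^-15 m.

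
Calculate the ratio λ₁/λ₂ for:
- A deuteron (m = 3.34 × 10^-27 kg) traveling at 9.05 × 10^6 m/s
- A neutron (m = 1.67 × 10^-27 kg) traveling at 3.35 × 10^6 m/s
λ₁/λ₂ = 0.185

Using λ = h/(mv):

λ₁ = h/(m₁v₁) = 2.19 × 10^-14 m
λ₂ = h/(m₂v₂) = 1.18 × 10^-13 m

Ratio λ₁/λ₂ = (m₂v₂)/(m₁v₁)
         = (1.67 × 10^-27 kg × 3.35 × 10^6 m/s) / (3.34 × 10^-27 kg × 9.05 × 10^6 m/s)
         = 0.185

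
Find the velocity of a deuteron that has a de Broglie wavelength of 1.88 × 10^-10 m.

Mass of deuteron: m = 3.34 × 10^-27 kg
1.06 × 10^3 m/s

From the de Broglie relation λ = h/(mv), we solve for v:

v = h/(mλ)
v = (6.626 × 10^-34 J·s) / (3.34 × 10^-27 kg × 1.88 × 10^-10 m)
v = 1.06 × 10^3 m/s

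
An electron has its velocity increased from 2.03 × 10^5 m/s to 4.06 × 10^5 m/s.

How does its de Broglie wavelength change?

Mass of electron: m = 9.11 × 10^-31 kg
The wavelength decreases by a factor of 2.

Using λ = h/(mv):

Initial wavelength: λ₁ = h/(mv₁) = 3.58 × 10^-9 m
Final wavelength: λ₂ = h/(mv₂) = 1.79 × 10^-9 m

Since λ ∝ 1/v, when velocity increases by a factor of 2, the wavelength decreases by a factor of 2.

λ₂/λ₁ = v₁/v₂ = 1/2

The wavelength decreases by a factor of 2.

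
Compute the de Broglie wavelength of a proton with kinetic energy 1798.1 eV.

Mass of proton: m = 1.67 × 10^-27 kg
6.75 × 10^-13 m

Using λ = h/√(2mKE):

First convert KE to Joules: KE = 1798.1 eV = 2.881 × 10^-16 J

λ = h/√(2mKE)
λ = (6.626 × 10^-34 J·s) / √(2 × 1.67 × 10^-27 kg × 2.881 × 10^-16 J)
λ = 6.75 × 10^-13 m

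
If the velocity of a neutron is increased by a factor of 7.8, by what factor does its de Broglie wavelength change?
The wavelength decreases by a factor of 7.8.

From λ = h/(mv), the wavelength is inversely proportional to velocity:

λ ∝ 1/v

If v → 7.8v, then λ → λ/7.8

When velocity is increased by a factor of 7.8, the wavelength decreases by a factor of 7.8.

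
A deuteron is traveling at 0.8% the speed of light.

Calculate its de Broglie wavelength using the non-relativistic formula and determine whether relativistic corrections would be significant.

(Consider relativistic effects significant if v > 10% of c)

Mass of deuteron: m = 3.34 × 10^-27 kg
No, relativistic corrections are not needed.

Using the non-relativistic de Broglie formula λ = h/(mv):

v = 0.8% × c = 2.398 × 10^6 m/s

λ = h/(mv)
λ = (6.626 × 10^-34 J·s) / (3.34 × 10^-27 kg × 2.398 × 10^6 m/s)
λ = 8.27 × 10^-14 m

Since v = 0.8% of c < 10% of c, relativistic corrections are NOT significant and this non-relativistic result is a good approximation.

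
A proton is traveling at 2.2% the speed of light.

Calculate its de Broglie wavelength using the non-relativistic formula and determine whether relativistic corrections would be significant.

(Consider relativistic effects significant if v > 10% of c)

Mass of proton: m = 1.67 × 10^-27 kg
No, relativistic corrections are not needed.

Using the non-relativistic de Broglie formula λ = h/(mv):

v = 2.2% × c = 6.595 × 10^6 m/s

λ = h/(mv)
λ = (6.626 × 10^-34 J·s) / (1.67 × 10^-27 kg × 6.595 × 10^6 m/s)
λ = 6.02 × 10^-14 m

Since v = 2.2% of c < 10% of c, relativistic corrections are NOT significant and this non-relativistic result is a good approximation.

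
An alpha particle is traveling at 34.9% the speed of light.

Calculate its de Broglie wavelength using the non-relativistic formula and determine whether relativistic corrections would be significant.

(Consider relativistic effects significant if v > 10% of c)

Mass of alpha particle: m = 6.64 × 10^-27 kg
Yes, relativistic corrections are needed.

Using the non-relativistic de Broglie formula λ = h/(mv):

v = 34.9% × c = 1.046 × 10^8 m/s

λ = h/(mv)
λ = (6.626 × 10^-34 J·s) / (6.64 × 10^-27 kg × 1.046 × 10^8 m/s)
λ = 9.54 × 10^-16 m

Since v = 34.9% of c > 10% of c, relativistic corrections ARE significant and the actual wavelength would differ from this non-relativistic estimate.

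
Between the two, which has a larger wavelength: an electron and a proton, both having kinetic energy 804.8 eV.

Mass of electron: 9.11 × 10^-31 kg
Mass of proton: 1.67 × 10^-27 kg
The electron has the longer wavelength.

Using λ = h/√(2mKE):

For electron: λ₁ = h/√(2m₁KE) = 4.32 × 10^-11 m
For proton: λ₂ = h/√(2m₂KE) = 1.01 × 10^-12 m

Since λ ∝ 1/√m at constant kinetic energy, the lighter particle has the longer wavelength.

The electron has the longer de Broglie wavelength.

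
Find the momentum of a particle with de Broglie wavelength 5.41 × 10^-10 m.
1.22 × 10^-24 kg·m/s

From the de Broglie relation λ = h/p, we solve for p:

p = h/λ
p = (6.626 × 10^-34 J·s) / (5.41 × 10^-10 m)
p = 1.22 × 10^-24 kg·m/s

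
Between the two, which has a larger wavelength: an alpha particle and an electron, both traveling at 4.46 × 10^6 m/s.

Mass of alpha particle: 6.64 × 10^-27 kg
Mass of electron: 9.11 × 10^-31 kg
The electron has the longer wavelength.

Using λ = h/(mv), since both particles have the same velocity, the wavelength depends only on mass.

For alpha particle: λ₁ = h/(m₁v) = 2.24 × 10^-14 m
For electron: λ₂ = h/(m₂v) = 1.63 × 10^-10 m

Since λ ∝ 1/m at constant velocity, the lighter particle has the longer wavelength.

The electron has the longer de Broglie wavelength.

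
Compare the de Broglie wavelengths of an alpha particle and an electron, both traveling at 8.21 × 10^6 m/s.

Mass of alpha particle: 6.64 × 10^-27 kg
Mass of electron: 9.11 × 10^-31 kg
The electron has the longer wavelength.

Using λ = h/(mv), since both particles have the same velocity, the wavelength depends only on mass.

For alpha particle: λ₁ = h/(m₁v) = 1.22 × 10^-14 m
For electron: λ₂ = h/(m₂v) = 8.86 × 10^-11 m

Since λ ∝ 1/m at constant velocity, the lighter particle has the longer wavelength.

The electron has the longer de Broglie wavelength.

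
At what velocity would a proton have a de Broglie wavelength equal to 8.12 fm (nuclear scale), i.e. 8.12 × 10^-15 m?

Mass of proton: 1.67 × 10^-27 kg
4.89 × 10^7 m/s

From λ = h/(mv), solve for v:

v = h/(mλ)
v = (6.626 × 10^-34 J·s) / (1.67 × 10^-27 kg × 8.12 × 10^-15 m)
v = 4.89 × 10^7 m/s

Note: This velocity is 16.3% of the speed of light, so relativistic corrections would be needed for a more accurate calculation.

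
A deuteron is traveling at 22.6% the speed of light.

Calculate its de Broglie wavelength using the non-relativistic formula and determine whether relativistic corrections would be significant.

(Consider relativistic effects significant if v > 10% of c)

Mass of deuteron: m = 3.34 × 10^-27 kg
Yes, relativistic corrections are needed.

Using the non-relativistic de Broglie formula λ = h/(mv):

v = 22.6% × c = 6.775 × 10^7 m/s

λ = h/(mv)
λ = (6.626 × 10^-34 J·s) / (3.34 × 10^-27 kg × 6.775 × 10^7 m/s)
λ = 2.93 × 10^-15 m

Since v = 22.6% of c > 10% of c, relativistic corrections ARE significant and the actual wavelength would differ from this non-relativistic estimate.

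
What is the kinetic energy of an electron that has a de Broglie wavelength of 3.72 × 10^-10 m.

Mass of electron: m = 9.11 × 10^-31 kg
1.74 × 10^-18 J (or 10.9 eV)

From λ = h/√(2mKE), we solve for KE:

λ² = h²/(2mKE)
KE = h²/(2mλ²)
KE = (6.626 × 10^-34 J·s)² / (2 × 9.11 × 10^-31 kg × (3.72 × 10^-10 m)²)
KE = 1.74 × 10^-18 J
KE = 10.9 eV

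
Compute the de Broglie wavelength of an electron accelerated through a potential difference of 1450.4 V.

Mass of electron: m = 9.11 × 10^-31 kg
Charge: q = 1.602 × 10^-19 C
3.22 × 10^-11 m

When a particle is accelerated through voltage V, it gains kinetic energy KE = qV.

The de Broglie wavelength is then λ = h/√(2mqV):

λ = h/√(2mqV)
λ = (6.626 × 10^-34 J·s) / √(2 × 9.11 × 10^-31 kg × 1.602 × 10^-19 C × 1450.4 V)
λ = 3.22 × 10^-11 m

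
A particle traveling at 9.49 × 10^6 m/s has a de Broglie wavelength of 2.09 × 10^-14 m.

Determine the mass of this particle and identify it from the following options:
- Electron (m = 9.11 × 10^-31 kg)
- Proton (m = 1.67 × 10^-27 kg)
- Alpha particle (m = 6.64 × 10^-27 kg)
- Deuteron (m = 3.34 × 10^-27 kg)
The particle is a deuteron.

From λ = h/(mv), solve for mass:

m = h/(λv)
m = (6.626 × 10^-34 J·s) / (2.09 × 10^-14 m × 9.49 × 10^6 m/s)
m = 3.34 × 10^-27 kg

Comparing with the listed masses, this is closest to a deuteron.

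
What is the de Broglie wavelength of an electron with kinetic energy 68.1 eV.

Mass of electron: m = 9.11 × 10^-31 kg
1.49 × 10^-10 m

Using λ = h/√(2mKE):

First convert KE to Joules: KE = 68.1 eV = 1.091 × 10^-17 J

λ = h/√(2mKE)
λ = (6.626 × 10^-34 J·s) / √(2 × 9.11 × 10^-31 kg × 1.091 × 10^-17 J)
λ = 1.49 × 10^-10 m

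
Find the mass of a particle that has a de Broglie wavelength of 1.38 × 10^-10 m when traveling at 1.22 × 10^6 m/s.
3.94 × 10^-30 kg

From the de Broglie relation λ = h/(mv), we solve for m:

m = h/(λv)
m = (6.626 × 10^-34 J·s) / (1.38 × 10^-10 m × 1.22 × 10^6 m/s)
m = 3.94 × 10^-30 kg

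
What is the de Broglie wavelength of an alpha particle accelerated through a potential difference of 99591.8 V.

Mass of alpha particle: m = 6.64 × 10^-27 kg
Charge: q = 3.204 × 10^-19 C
3.22 × 10^-14 m

When a particle is accelerated through voltage V, it gains kinetic energy KE = qV.

The de Broglie wavelength is then λ = h/√(2mqV):

λ = h/√(2mqV)
λ = (6.626 × 10^-34 J·s) / √(2 × 6.64 × 10^-27 kg × 3.204 × 10^-19 C × 99591.8 V)
λ = 3.22 × 10^-14 m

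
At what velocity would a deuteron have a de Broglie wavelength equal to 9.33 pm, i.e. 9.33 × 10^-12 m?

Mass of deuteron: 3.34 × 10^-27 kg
2.13 × 10^4 m/s

From λ = h/(mv), solve for v:

v = h/(mλ)
v = (6.626 × 10^-34 J·s) / (3.34 × 10^-27 kg × 9.33 × 10^-12 m)
v = 2.13 × 10^4 m/s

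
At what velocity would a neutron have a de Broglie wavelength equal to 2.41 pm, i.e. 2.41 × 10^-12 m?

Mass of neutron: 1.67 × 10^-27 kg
1.65 × 10^5 m/s

From λ = h/(mv), solve for v:

v = h/(mλ)
v = (6.626 × 10^-34 J·s) / (1.67 × 10^-27 kg × 2.41 × 10^-12 m)
v = 1.65 × 10^5 m/s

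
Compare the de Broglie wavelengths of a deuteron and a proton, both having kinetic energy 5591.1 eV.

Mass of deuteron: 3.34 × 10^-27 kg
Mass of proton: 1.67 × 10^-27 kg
The proton has the longer wavelength.

Using λ = h/√(2mKE):

For deuteron: λ₁ = h/√(2m₁KE) = 2.71 × 10^-13 m
For proton: λ₂ = h/√(2m₂KE) = 3.83 × 10^-13 m

Since λ ∝ 1/√m at constant kinetic energy, the lighter particle has the longer wavelength.

The proton has the longer de Broglie wavelength.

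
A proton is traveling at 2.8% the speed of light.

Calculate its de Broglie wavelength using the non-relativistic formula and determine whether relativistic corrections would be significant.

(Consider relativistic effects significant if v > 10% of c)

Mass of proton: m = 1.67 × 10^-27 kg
No, relativistic corrections are not needed.

Using the non-relativistic de Broglie formula λ = h/(mv):

v = 2.8% × c = 8.394 × 10^6 m/s

λ = h/(mv)
λ = (6.626 × 10^-34 J·s) / (1.67 × 10^-27 kg × 8.394 × 10^6 m/s)
λ = 4.73 × 10^-14 m

Since v = 2.8% of c < 10% of c, relativistic corrections are NOT significant and this non-relativistic result is a good approximation.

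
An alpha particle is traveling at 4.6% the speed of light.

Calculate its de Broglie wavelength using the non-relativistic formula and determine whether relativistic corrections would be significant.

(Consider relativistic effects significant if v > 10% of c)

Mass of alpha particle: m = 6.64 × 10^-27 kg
No, relativistic corrections are not needed.

Using the non-relativistic de Broglie formula λ = h/(mv):

v = 4.6% × c = 1.379 × 10^7 m/s

λ = h/(mv)
λ = (6.626 × 10^-34 J·s) / (6.64 × 10^-27 kg × 1.379 × 10^7 m/s)
λ = 7.24 × 10^-15 m

Since v = 4.6% of c < 10% of c, relativistic corrections are NOT significant and this non-relativistic result is a good approximation.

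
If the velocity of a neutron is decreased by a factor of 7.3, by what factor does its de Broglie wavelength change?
The wavelength increases by a factor of 7.3.

From λ = h/(mv), the wavelength is inversely proportional to velocity:

λ ∝ 1/v

If v → v/7.3, then λ → 7.3λ

When velocity is decreased by a factor of 7.3, the wavelength increases by a factor of 7.3.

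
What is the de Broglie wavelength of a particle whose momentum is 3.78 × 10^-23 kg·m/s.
1.75 × 10^-11 m

Using the de Broglie relation λ = h/p:

λ = h/p
λ = (6.626 × 10^-34 J·s) / (3.78 × 10^-23 kg·m/s)
λ = 1.75 × 10^-11 m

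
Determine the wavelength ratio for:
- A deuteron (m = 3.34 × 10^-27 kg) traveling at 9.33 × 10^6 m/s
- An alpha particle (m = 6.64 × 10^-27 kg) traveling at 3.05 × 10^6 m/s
λ₁/λ₂ = 0.650

Using λ = h/(mv):

λ₁ = h/(m₁v₁) = 2.13 × 10^-14 m
λ₂ = h/(m₂v₂) = 3.27 × 10^-14 m

Ratio λ₁/λ₂ = (m₂v₂)/(m₁v₁)
         = (6.64 × 10^-27 kg × 3.05 × 10^6 m/s) / (3.34 × 10^-27 kg × 9.33 × 10^6 m/s)
         = 0.650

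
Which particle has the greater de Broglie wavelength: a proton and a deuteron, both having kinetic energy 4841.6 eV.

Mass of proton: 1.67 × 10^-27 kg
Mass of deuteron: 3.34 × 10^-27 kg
The proton has the longer wavelength.

Using λ = h/√(2mKE):

For proton: λ₁ = h/√(2m₁KE) = 4.12 × 10^-13 m
For deuteron: λ₂ = h/√(2m₂KE) = 2.91 × 10^-13 m

Since λ ∝ 1/√m at constant kinetic energy, the lighter particle has the longer wavelength.

The proton has the longer de Broglie wavelength.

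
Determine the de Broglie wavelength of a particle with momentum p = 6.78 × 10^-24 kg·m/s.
9.77 × 10^-11 m

Using the de Broglie relation λ = h/p:

λ = h/p
λ = (6.626 × 10^-34 J·s) / (6.78 × 10^-24 kg·m/s)
λ = 9.77 × 10^-11 m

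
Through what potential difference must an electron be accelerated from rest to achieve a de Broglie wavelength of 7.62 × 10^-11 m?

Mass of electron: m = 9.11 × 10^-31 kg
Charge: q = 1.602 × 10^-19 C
259 V

From λ = h/√(2mqV), we solve for V:

λ² = h²/(2mqV)
V = h²/(2mqλ²)
V = (6.626 × 10^-34 J·s)² / (2 × 9.11 × 10^-31 kg × 1.602 × 10^-19 C × (7.62 × 10^-11 m)²)
V = 259 V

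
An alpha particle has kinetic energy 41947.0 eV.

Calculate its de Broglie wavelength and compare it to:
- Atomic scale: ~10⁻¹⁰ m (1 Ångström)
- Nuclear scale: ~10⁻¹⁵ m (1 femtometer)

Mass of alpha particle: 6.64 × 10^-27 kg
λ = 7.01 × 10^-14 m, which is between nuclear and atomic scales.

Using λ = h/√(2mKE):

KE = 41947.0 eV = 6.721 × 10^-15 J

λ = h/√(2mKE)
λ = (6.626 × 10^-34 J·s) / √(2 × 6.64 × 10^-27 kg × 6.721 × 10^-15 J)
λ = 7.01 × 10^-14 m

Comparison:
- Atomic scale (10⁻¹⁰ m): λ is 0.0007× this size
- Nuclear scale (10⁻¹⁵ m): λ is 70× this size

The wavelength is between nuclear and atomic scales.

This wavelength is appropriate for probing atomic structure but too large for nuclear physics experiments.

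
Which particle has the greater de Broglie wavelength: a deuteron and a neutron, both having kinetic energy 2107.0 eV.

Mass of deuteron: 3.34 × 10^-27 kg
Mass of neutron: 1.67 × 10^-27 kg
The neutron has the longer wavelength.

Using λ = h/√(2mKE):

For deuteron: λ₁ = h/√(2m₁KE) = 4.41 × 10^-13 m
For neutron: λ₂ = h/√(2m₂KE) = 6.24 × 10^-13 m

Since λ ∝ 1/√m at constant kinetic energy, the lighter particle has the longer wavelength.

The neutron has the longer de Broglie wavelength.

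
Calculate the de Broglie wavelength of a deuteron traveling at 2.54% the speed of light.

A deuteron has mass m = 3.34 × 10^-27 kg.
2.61 × 10^-14 m

Using the de Broglie relation λ = h/(mv):

v = 2.54% × c = 7.615 × 10^6 m/s

λ = h/(mv)
λ = (6.626 × 10^-34 J·s) / (3.34 × 10^-27 kg × 7.615 × 10^6 m/s)
λ = 2.61 × 10^-14 m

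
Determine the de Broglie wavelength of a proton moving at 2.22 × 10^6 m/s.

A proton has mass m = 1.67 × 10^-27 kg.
1.79 × 10^-13 m

Using the de Broglie relation λ = h/(mv):

λ = h/(mv)
λ = (6.626 × 10^-34 J·s) / (1.67 × 10^-27 kg × 2.22 × 10^6 m/s)
λ = 1.79 × 10^-13 m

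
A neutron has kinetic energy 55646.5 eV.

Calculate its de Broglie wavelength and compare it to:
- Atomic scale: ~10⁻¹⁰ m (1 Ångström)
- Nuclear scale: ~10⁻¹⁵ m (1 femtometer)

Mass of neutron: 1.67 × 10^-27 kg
λ = 1.21 × 10^-13 m, which is between nuclear and atomic scales.

Using λ = h/√(2mKE):

KE = 55646.5 eV = 8.916 × 10^-15 J

λ = h/√(2mKE)
λ = (6.626 × 10^-34 J·s) / √(2 × 1.67 × 10^-27 kg × 8.916 × 10^-15 J)
λ = 1.21 × 10^-13 m

Comparison:
- Atomic scale (10⁻¹⁰ m): λ is 0.0012× this size
- Nuclear scale (10⁻¹⁵ m): λ is 1.2e+02× this size

The wavelength is between nuclear and atomic scales.

This wavelength is appropriate for probing atomic structure but too large for nuclear physics experiments.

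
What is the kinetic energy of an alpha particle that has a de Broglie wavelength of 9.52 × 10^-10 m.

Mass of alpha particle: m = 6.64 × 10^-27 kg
3.65 × 10^-23 J (or 2.28 × 10^-4 eV)

From λ = h/√(2mKE), we solve for KE:

λ² = h²/(2mKE)
KE = h²/(2mλ²)
KE = (6.626 × 10^-34 J·s)² / (2 × 6.64 × 10^-27 kg × (9.52 × 10^-10 m)²)
KE = 3.65 × 10^-23 J
KE = 2.28 × 10^-4 eV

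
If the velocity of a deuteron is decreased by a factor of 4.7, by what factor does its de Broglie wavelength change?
The wavelength increases by a factor of 4.7.

From λ = h/(mv), the wavelength is inversely proportional to velocity:

λ ∝ 1/v

If v → v/4.7, then λ → 4.7λ

When velocity is decreased by a factor of 4.7, the wavelength increases by a factor of 4.7.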